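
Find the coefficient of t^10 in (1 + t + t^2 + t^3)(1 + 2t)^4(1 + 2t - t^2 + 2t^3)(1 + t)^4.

2162

(1 + t + t^2 + t^3) has coefficients 1,1,1,1 for degrees 0…3.
(1 + 2t)^4 has coefficients 1,8,24,32,16,0,0,0,0,0,0 for degrees 0…10.
Multiplying by (1 + 2t - t^2 + 2t^3) gives running coefficients 1,10,39,74,72,48,48,32,0,0,0 for degrees 0…10.
Finally multiplying by (1 + t)^4, the product of all factors after the first has coefficients 1,14,85,294,643,946,1007,874,680,432,176 for degrees 0…10.
[t^10] = 1·176 + 1·432 + 1·680 + 1·874 = 2162.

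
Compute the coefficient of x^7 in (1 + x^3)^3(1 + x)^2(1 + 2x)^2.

30

(1 + x^3)^3 has coefficients 1,0,0,3,0,0,3,0 for degrees 0…7.
(1 + x)^2 has coefficients 1,2,1,0,0,0,0,0 for degrees 0…7.
Finally multiplying by (1 + 2x)^2, the product of all factors after the first has coefficients 1,6,13,12,4,0,0,0 for degrees 0…7.
[x^7] = 1·0 + 3·4 + 3·6 = 30.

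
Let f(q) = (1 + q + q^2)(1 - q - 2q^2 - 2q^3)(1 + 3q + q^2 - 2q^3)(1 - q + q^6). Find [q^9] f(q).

-17

(1 + q + q^2) has coefficients 1,1,1 for degrees 0…2.
(1 - q - 2q^2 - 2q^3) has coefficients 1,-1,-2,-2,0,0,0,0,0,0 for degrees 0…9.
Multiplying by (1 + 3q + q^2 - 2q^3) gives running coefficients 1,2,-4,-11,-6,2,4,0,0,0 for degrees 0…9.
Finally multiplying by (1 - q + q^6), the product of all factors after the first has coefficients 1,1,-6,-7,5,8,3,-2,-4,-11 for degrees 0…9.
[q^9] = 1·(-11) + 1·(-4) + 1·(-2) = -17.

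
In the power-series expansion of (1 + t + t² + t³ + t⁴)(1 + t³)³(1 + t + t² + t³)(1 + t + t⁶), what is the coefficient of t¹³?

36

(1 + t + t² + t³ + t⁴) has coefficients 1,1,1,1,1 for degrees 0…4.
(1 + t³)³ has coefficients 1,0,0,3,0,0,3,0,0,1,0,0,0,0 for degrees 0…13.
Multiplying by (1 + t + t² + t³) gives running coefficients 1,1,1,4,3,3,6,3,3,4,1,1,1,0 for degrees 0…13.
Finally multiplying by (1 + t + t⁶), the product of all factors after the first has coefficients 1,2,2,5,7,6,10,10,7,11,8,5,8,4 for degrees 0…13.
[t¹³] = 1·4 + 1·8 + 1·5 + 1·8 + 1·11 = 36.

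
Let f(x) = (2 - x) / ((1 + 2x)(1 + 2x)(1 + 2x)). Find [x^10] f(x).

163328

The denominator gives the recurrence a_n = −6a_(n−1) − 12a_(n−2) − 8a_(n−3) for n ≥ 3; the numerator fixes a_0 = 2, a_1 = -13, a_2 = 54.
Iterating: 2, -13, 54, -184, 560, -1584, 4256, -11008, 27648, -67840, 163328, so a_10 = 163328.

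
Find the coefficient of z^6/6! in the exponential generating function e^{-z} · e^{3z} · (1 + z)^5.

The EGF product rule gives c_6 = Σ_{k_1+k_2+k_3=6} C(6; k_1,k_2,k_3) · ∏ g_i(k_i), where e^{-z} gives (-1)^k; e^{3z} gives (3)^k; (1+z)^5 gives the falling factorial (5)_k.
g_1(k) for k = 0…6: 1, -1, 1, -1, 1, -1, 1.
g_2(k) for k = 0…6: 1, 3, 9, 27, 81, 243, 729.
g_3(k) for k = 0…6: 1, 5, 20, 60, 120, 120, 0.
First combine the last two factors: h(k) = Σ_j C(k,j)·g_2(j)·g_3(k−j) for k = 0…6: 1, 8, 59, 402, 2541, 14988, 83079.
c_6 = Σ_k C(6,k)·g_1(k)·h(6−k) = 1·1·83079 + 6·(-1)·14988 + 15·1·2541 + 20·(-1)·402 + 15·1·59 + 6·(-1)·8 + 1·1·1 = 83079 − 89928 + 38115 − 8040 + 885 − 48 + 1 = 24064.

24064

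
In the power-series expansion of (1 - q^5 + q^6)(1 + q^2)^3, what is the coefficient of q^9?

(1 - q^5 + q^6) has coefficients 1,0,0,0,0,-1,1 for degrees 0…6.
(1 + q^2)^3 has coefficients 1,0,3,0,3,0,1,0,0,0 for degrees 0…9.
[q^9] = 1·0 − 1·3 + 1·0 = -3.

-3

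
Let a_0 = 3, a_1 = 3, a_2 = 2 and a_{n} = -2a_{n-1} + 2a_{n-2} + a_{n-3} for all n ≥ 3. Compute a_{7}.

107

The ordinary generating function has denominator 1 + 2x - 2x^2 - x^3.
Iterating the recurrence: a_0,…,a_{7} = 3, 3, 2, 5, -3, 18, -37, 107.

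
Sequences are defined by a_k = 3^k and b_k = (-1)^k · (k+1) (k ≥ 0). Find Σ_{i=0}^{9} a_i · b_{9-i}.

Write out a_i and b_{9-i} for i = 0,…,9 and sum the products.
Σ = 1·(-10) + 3·9 + 9·(-8) + 27·7 + 81·(-6) + 243·5 + 729·(-4) + 2187·3 + 6561·(-2) + 19683·1 = 11069.

11069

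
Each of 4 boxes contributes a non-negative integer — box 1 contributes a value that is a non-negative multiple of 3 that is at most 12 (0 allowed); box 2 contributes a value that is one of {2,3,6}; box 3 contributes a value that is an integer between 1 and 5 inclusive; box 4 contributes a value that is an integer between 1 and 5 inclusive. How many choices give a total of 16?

24

The generating function for the choices is (1 + z^3 + z^6 + z^9 + z^12)·(z^2 + z^3 + z^6)·(z + z^2 + z^3 + z^4 + z^5)·(z + z^2 + z^3 + z^4 + z^5); the count is [z^16].
(1 + z^3 + z^6 + z^9 + z^12) has coefficients 1,0,0,1,0,0,1,0,0,1,0,0,1 for degrees 0…12.
(z^2 + z^3 + z^6) has coefficients 0,0,1,1,0,0,1,0,0,0,0,0,0,0,0,0,0 for degrees 0…16.
Multiplying by (z + z^2 + z^3 + z^4 + z^5) gives running coefficients 0,0,0,1,2,2,2,3,2,1,1,1,0,0,0,0,0 for degrees 0…16.
Finally multiplying by (z + z^2 + z^3 + z^4 + z^5), the product of all factors after the first has coefficients 0,0,0,0,1,3,5,7,10,11,10,9,8,5,3,2,1 for degrees 0…16.
[z^16] = 1·1 + 1·5 + 1·10 + 1·7 + 1·1 = 24.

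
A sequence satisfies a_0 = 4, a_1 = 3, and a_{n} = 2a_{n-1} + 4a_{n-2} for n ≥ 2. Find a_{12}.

The ordinary generating function has denominator 1 - 2t - 4t^2.
Iterating the recurrence: a_0,…,a_{12} = 4, 3, 22, 56, 200, 624, 2048, 6592, 21376, 69120, 223744, 723968, 2342912.

2342912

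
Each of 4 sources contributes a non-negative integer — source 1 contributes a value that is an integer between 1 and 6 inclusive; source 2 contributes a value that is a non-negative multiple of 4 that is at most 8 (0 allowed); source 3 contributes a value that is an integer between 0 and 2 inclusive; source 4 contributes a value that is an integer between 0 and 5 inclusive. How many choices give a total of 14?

24

The generating function for the choices is (q + q² + q³ + q⁴ + q⁵ + q⁶)·(1 + q⁴ + q⁸)·(1 + q + q²)·(1 + q + q² + q³ + q⁴ + q⁵); the count is [q¹⁴].
(q + q² + q³ + q⁴ + q⁵ + q⁶) has coefficients 0,1,1,1,1,1,1 for degrees 0…6.
(1 + q⁴ + q⁸) has coefficients 1,0,0,0,1,0,0,0,1,0,0,0,0,0,0 for degrees 0…14.
Multiplying by (1 + q + q²) gives running coefficients 1,1,1,0,1,1,1,0,1,1,1,0,0,0,0 for degrees 0…14.
Finally multiplying by (1 + q + q² + q³ + q⁴ + q⁵), the product of all factors after the first has coefficients 1,2,3,3,4,5,5,4,4,5,5,4,3,3,2 for degrees 0…14.
[q¹⁴] = 1·3 + 1·3 + 1·4 + 1·5 + 1·5 + 1·4 = 24.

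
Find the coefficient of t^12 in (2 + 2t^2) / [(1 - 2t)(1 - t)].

The denominator gives the recurrence a_n = 3a_(n−1) − 2a_(n−2) for n ≥ 3; the numerator fixes a_0 = 2, a_1 = 6, a_2 = 16.
Iterating: 2, 6, 16, 36, 76, 156, 316, 636, 1276, 2556, 5116, 10236, 20476, so a_12 = 20476.

20476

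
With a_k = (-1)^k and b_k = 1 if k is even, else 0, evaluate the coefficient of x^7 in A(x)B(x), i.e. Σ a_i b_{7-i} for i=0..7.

Write out a_i and b_{7-i} for i = 0,…,7 and sum the products.
Σ = 1·0 − 1·1 + 1·0 − 1·1 + 1·0 − 1·1 + 1·0 − 1·1 = -4.

-4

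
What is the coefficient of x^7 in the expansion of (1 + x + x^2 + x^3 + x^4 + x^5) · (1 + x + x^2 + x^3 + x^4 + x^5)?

(1 + x + x^2 + x^3 + x^4 + x^5) has coefficients 1,1,1,1,1,1 for degrees 0…5.
(1 + x + x^2 + x^3 + x^4 + x^5) has coefficients 1,1,1,1,1,1,0,0 for degrees 0…7.
[x^7] = 1·0 + 1·0 + 1·1 + 1·1 + 1·1 + 1·1 = 4.

4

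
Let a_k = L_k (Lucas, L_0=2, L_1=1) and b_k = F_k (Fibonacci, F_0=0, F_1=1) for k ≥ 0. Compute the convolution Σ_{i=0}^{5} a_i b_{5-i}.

30

Write out a_i and b_{5-i} for i = 0,…,5 and sum the products.
Σ = 2·5 + 1·3 + 3·2 + 4·1 + 7·1 + 11·0 = 30.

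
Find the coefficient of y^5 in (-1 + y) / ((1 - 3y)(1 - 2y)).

-454

The denominator gives the recurrence a_n = 5a_(n−1) − 6a_(n−2) for n ≥ 2; the numerator fixes a_0 = -1, a_1 = -4.
Iterating: -1, -4, -14, -46, -146, -454, so a_5 = -454.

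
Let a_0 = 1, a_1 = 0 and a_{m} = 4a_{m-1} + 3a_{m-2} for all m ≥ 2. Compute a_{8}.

26481

The ordinary generating function has denominator 1 - 4y - 3y^2.
Iterating the recurrence: a_0,…,a_{8} = 1, 0, 3, 12, 57, 264, 1227, 5700, 26481.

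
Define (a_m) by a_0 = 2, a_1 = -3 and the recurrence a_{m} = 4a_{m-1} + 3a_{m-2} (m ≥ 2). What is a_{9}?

The ordinary generating function has denominator 1 - 4x - 3x^2.
Iterating the recurrence: a_0,…,a_{9} = 2, -3, -6, -33, -150, -699, -3246, -15081, -70062, -325491.

-325491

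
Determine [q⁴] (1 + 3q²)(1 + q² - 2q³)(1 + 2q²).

(1 + 3q²) has coefficients 1,0,3 for degrees 0…2.
(1 + q² - 2q³) has coefficients 1,0,1,-2,0 for degrees 0…4.
Finally multiplying by (1 + 2q²), the product of all factors after the first has coefficients 1,0,3,-2,2 for degrees 0…4.
[q⁴] = 1·2 + 3·3 = 11.

11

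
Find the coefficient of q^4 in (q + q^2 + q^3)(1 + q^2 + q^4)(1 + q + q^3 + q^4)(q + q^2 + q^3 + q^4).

(q + q^2 + q^3) has coefficients 0,1,1,1 for degrees 0…3.
(1 + q^2 + q^4) has coefficients 1,0,1,0,1 for degrees 0…4.
Multiplying by (1 + q + q^3 + q^4) gives running coefficients 1,1,1,2,2 for degrees 0…4.
Finally multiplying by (q + q^2 + q^3 + q^4), the product of all factors after the first has coefficients 0,1,2,3,5 for degrees 0…4.
[q^4] = 1·3 + 1·2 + 1·1 = 6.

6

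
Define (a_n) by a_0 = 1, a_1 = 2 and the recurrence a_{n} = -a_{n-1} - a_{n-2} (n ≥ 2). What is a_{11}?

The ordinary generating function has denominator 1 + q + q^2.
Iterating the recurrence: a_0,…,a_{11} = 1, 2, -3, 1, 2, -3, 1, 2, -3, 1, 2, -3.

-3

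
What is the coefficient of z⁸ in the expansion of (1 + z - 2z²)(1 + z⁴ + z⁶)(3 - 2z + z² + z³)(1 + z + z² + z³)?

-6

(1 + z - 2z²) has coefficients 1,1,-2 for degrees 0…2.
(1 + z⁴ + z⁶) has coefficients 1,0,0,0,1,0,1,0,0 for degrees 0…8.
Multiplying by (3 - 2z + z² + z³) gives running coefficients 3,-2,1,1,3,-2,4,-1,1 for degrees 0…8.
Finally multiplying by (1 + z + z² + z³), the product of all factors after the first has coefficients 3,1,2,3,3,3,6,4,2 for degrees 0…8.
[z⁸] = 1·2 + 1·4 − 2·6 = -6.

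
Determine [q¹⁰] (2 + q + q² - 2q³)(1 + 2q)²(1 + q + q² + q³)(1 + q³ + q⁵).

-5

(2 + q + q² - 2q³) has coefficients 2,1,1,-2 for degrees 0…3.
(1 + 2q)² has coefficients 1,4,4,0,0,0,0,0,0,0,0 for degrees 0…10.
Multiplying by (1 + q + q² + q³) gives running coefficients 1,5,9,9,8,4,0,0,0,0,0 for degrees 0…10.
Finally multiplying by (1 + q³ + q⁵), the product of all factors after the first has coefficients 1,5,9,10,13,14,14,17,13,8,4 for degrees 0…10.
[q¹⁰] = 2·4 + 1·8 + 1·13 − 2·17 = -5.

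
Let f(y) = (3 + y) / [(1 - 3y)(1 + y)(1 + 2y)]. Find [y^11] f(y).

261625

Partial fractions give a closed form: a_n = (3/2)·3^n + (-1/2)·(-1)^n + (2)·(-2)^n.
At n = 11: a_11 = 261625.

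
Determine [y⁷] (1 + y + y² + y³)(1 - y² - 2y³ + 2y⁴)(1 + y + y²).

1

(1 + y + y² + y³) has coefficients 1,1,1,1 for degrees 0…3.
(1 - y² - 2y³ + 2y⁴) has coefficients 1,0,-1,-2,2,0,0,0 for degrees 0…7.
Finally multiplying by (1 + y + y²), the product of all factors after the first has coefficients 1,1,0,-3,-1,0,2,0 for degrees 0…7.
[y⁷] = 1·0 + 1·2 + 1·0 + 1·(-1) = 1.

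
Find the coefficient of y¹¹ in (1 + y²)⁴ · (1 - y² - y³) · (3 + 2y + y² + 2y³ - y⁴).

(1 + y²)⁴ has coefficients 1,0,4,0,6,0,4,0,1 for degrees 0…8.
(1 - y² - y³) has coefficients 1,0,-1,-1,0,0,0,0,0,0,0,0 for degrees 0…11.
Finally multiplying by (3 + 2y + y² + 2y³ - y⁴), the product of all factors after the first has coefficients 3,2,-2,-3,-4,-3,-1,1,0,0,0,0 for degrees 0…11.
[y¹¹] = 1·0 + 4·0 + 6·1 + 4·(-3) + 1·(-3) = -9.

-9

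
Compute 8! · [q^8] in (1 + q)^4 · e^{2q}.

The EGF product rule gives c_8 = Σ_{k_1+k_2=8} C(8; k_1,k_2) · ∏ g_i(k_i), where (1+q)^4 gives the falling factorial (4)_k; e^{2q} gives (2)^k.
g_1(k) for k = 0…8: 1, 4, 12, 24, 24, 0, 0, 0, 0.
g_2(k) for k = 0…8: 1, 2, 4, 8, 16, 32, 64, 128, 256.
c_8 = Σ_k C(8,k)·g_1(k)·g_2(8−k) = 1·1·256 + 8·4·128 + 28·12·64 + 56·24·32 + 70·24·16 = 256 + 4096 + 21504 + 43008 + 26880 = 95744.

95744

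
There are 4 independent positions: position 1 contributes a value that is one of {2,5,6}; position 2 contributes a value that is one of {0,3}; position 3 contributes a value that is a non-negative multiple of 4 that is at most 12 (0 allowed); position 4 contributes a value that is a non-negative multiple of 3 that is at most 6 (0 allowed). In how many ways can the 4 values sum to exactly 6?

2

The generating function for the choices is (y² + y⁵ + y⁶)·(1 + y³)·(1 + y⁴ + y⁸ + y¹²)·(1 + y³ + y⁶); the count is [y⁶].
(y² + y⁵ + y⁶) has coefficients 0,0,1,0,0,1,1 for degrees 0…6.
(1 + y³) has coefficients 1,0,0,1,0,0,0 for degrees 0…6.
Multiplying by (1 + y⁴ + y⁸ + y¹²) gives running coefficients 1,0,0,1,1,0,0 for degrees 0…6.
Finally multiplying by (1 + y³ + y⁶), the product of all factors after the first has coefficients 1,0,0,2,1,0,2 for degrees 0…6.
[y⁶] = 1·1 + 1·0 + 1·1 = 2.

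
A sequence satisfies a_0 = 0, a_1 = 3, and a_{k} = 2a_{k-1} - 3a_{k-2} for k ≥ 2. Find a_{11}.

-789

The ordinary generating function has denominator 1 - 2q + 3q^2.
Iterating the recurrence: a_0,…,a_{11} = 0, 3, 6, 3, -12, -33, -30, 39, 168, 219, -66, -789.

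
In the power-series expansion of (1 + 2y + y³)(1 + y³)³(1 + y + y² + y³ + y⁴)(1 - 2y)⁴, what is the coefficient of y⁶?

(1 + 2y + y³) has coefficients 1,2,0,1 for degrees 0…3.
(1 + y³)³ has coefficients 1,0,0,3,0,0,3 for degrees 0…6.
Multiplying by (1 + y + y² + y³ + y⁴) gives running coefficients 1,1,1,4,4,3,6 for degrees 0…6.
Finally multiplying by (1 - 2y)⁴, the product of all factors after the first has coefficients 1,-7,17,-12,-20,51,-34 for degrees 0…6.
[y⁶] = 1·(-34) + 2·51 + 1·(-12) = 56.

56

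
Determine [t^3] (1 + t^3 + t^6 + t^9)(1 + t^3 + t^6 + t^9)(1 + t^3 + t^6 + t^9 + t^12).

3

(1 + t^3 + t^6 + t^9) has coefficients 1,0,0,1 for degrees 0…3.
(1 + t^3 + t^6 + t^9) has coefficients 1,0,0,1 for degrees 0…3.
Finally multiplying by (1 + t^3 + t^6 + t^9 + t^12), the product of all factors after the first has coefficients 1,0,0,2 for degrees 0…3.
[t^3] = 1·2 + 1·1 = 3.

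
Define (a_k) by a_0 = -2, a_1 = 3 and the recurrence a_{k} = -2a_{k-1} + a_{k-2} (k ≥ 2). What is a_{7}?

647

The ordinary generating function has denominator 1 + 2z - z^2.
Iterating the recurrence: a_0,…,a_{7} = -2, 3, -8, 19, -46, 111, -268, 647.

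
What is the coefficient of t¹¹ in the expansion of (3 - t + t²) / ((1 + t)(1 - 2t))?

The denominator gives the recurrence a_n = a_(n−1) + 2a_(n−2) for n ≥ 3; the numerator fixes a_0 = 3, a_1 = 2, a_2 = 9.
Iterating: 3, 2, 9, 13, 31, 57, 119, 233, 471, 937, 1879, 3753, so a_11 = 3753.

3753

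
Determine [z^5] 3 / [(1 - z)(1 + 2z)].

-63

Partial fractions give a closed form: a_n = (1)·1^n + (2)·(-2)^n.
At n = 5: a_5 = -63.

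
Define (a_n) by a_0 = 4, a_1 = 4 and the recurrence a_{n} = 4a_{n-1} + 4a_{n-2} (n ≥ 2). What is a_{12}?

The ordinary generating function has denominator 1 - 4y - 4y^2.
Iterating the recurrence: a_0,…,a_{12} = 4, 4, 32, 144, 704, 3392, 16384, 79104, 381952, 1844224, 8904704, 42995712, 207601664.

207601664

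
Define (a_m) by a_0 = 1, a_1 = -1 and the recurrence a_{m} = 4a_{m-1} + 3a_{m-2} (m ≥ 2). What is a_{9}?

The ordinary generating function has denominator 1 - 4z - 3z^2.
Iterating the recurrence: a_0,…,a_{9} = 1, -1, -1, -7, -31, -145, -673, -3127, -14527, -67489.

-67489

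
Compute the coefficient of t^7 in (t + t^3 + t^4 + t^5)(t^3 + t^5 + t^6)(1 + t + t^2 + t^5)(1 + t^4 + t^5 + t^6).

(t + t^3 + t^4 + t^5) has coefficients 0,1,0,1,1,1 for degrees 0…5.
(t^3 + t^5 + t^6) has coefficients 0,0,0,1,0,1,1,0 for degrees 0…7.
Multiplying by (1 + t + t^2 + t^5) gives running coefficients 0,0,0,1,1,2,2,2 for degrees 0…7.
Finally multiplying by (1 + t^4 + t^5 + t^6), the product of all factors after the first has coefficients 0,0,0,1,1,2,2,3 for degrees 0…7.
[t^7] = 1·2 + 1·1 + 1·1 + 1·0 = 4.

4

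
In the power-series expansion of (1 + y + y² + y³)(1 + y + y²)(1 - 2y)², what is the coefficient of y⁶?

(1 + y + y² + y³) has coefficients 1,1,1,1 for degrees 0…3.
(1 + y + y²) has coefficients 1,1,1,0,0,0,0 for degrees 0…6.
Finally multiplying by (1 - 2y)², the product of all factors after the first has coefficients 1,-3,1,0,4,0,0 for degrees 0…6.
[y⁶] = 1·0 + 1·0 + 1·4 + 1·0 = 4.

4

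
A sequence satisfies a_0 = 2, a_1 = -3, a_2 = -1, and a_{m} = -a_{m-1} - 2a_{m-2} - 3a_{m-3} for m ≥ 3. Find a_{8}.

53

The ordinary generating function has denominator 1 + y + 2y^2 + 3y^3.
Iterating the recurrence: a_0,…,a_{8} = 2, -3, -1, 1, 10, -9, -14, 2, 53.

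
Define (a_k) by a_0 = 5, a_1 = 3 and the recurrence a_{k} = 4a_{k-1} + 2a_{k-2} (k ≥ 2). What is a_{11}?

14496224

The ordinary generating function has denominator 1 - 4x - 2x^2.
Iterating the recurrence: a_0,…,a_{11} = 5, 3, 22, 94, 420, 1868, 8312, 36984, 164560, 732208, 3257952, 14496224.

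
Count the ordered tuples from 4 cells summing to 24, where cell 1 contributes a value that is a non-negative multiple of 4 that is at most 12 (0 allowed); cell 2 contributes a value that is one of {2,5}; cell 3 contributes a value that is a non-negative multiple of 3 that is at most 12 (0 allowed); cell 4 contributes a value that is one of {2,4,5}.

6

The generating function for the choices is (1 + q^4 + q^8 + q^12)·(q^2 + q^5)·(1 + q^3 + q^6 + q^9 + q^12)·(q^2 + q^4 + q^5); the count is [q^24].
(1 + q^4 + q^8 + q^12) has coefficients 1,0,0,0,1,0,0,0,1,0,0,0,1 for degrees 0…12.
(q^2 + q^5) has coefficients 0,0,1,0,0,1,0,0,0,0,0,0,0,0,0,0,0,0,0,0,0,0,0,0,0 for degrees 0…24.
Multiplying by (1 + q^3 + q^6 + q^9 + q^12) gives running coefficients 0,0,1,0,0,2,0,0,2,0,0,2,0,0,2,0,0,1,0,0,0,0,0,0,0 for degrees 0…24.
Finally multiplying by (q^2 + q^4 + q^5), the product of all factors after the first has coefficients 0,0,0,0,1,0,1,3,0,2,4,0,2,4,0,2,4,0,2,3,0,1,1,0,0 for degrees 0…24.
[q^24] = 1·0 + 1·0 + 1·4 + 1·2 = 6.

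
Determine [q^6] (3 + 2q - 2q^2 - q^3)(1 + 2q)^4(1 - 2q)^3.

-72

(3 + 2q - 2q^2 - q^3) has coefficients 3,2,-2,-1 for degrees 0…3.
(1 + 2q)^4 has coefficients 1,8,24,32,16,0,0 for degrees 0…6.
Finally multiplying by (1 - 2q)^3, the product of all factors after the first has coefficients 1,2,-12,-24,48,96,-64 for degrees 0…6.
[q^6] = 3·(-64) + 2·96 − 2·48 − 1·(-24) = -72.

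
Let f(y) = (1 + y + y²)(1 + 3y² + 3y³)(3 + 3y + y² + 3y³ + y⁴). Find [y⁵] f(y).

(1 + y + y²) has coefficients 1,1,1 for degrees 0…2.
(1 + 3y² + 3y³) has coefficients 1,0,3,3,0,0 for degrees 0…5.
Finally multiplying by (3 + 3y + y² + 3y³ + y⁴), the product of all factors after the first has coefficients 3,3,10,21,13,12 for degrees 0…5.
[y⁵] = 1·12 + 1·13 + 1·21 = 46.

46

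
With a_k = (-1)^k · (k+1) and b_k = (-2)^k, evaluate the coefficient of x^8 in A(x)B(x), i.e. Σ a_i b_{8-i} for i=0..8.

1013

The convolution is the x^8 coefficient of A(x)B(x).
Σ = 1·256 − 2·(-128) + 3·64 − 4·(-32) + 5·16 − 6·(-8) + 7·4 − 8·(-2) + 9·1 = 1013.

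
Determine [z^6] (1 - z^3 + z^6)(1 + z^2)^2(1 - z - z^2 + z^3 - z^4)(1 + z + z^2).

(1 - z^3 + z^6) has coefficients 1,0,0,-1,0,0,1 for degrees 0…6.
(1 + z^2)^2 has coefficients 1,0,2,0,1,0,0 for degrees 0…6.
Multiplying by (1 - z - z^2 + z^3 - z^4) gives running coefficients 1,-1,1,-1,-2,1,-3 for degrees 0…6.
Finally multiplying by (1 + z + z^2), the product of all factors after the first has coefficients 1,0,1,-1,-2,-2,-4 for degrees 0…6.
[z^6] = 1·(-4) − 1·(-1) + 1·1 = -2.

-2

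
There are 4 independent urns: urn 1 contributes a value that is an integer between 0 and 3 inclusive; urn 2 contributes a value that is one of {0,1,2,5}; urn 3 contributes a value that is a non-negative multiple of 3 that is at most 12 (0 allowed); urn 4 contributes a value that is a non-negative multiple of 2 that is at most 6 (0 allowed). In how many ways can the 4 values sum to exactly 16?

The generating function for the choices is (1 + t + t^2 + t^3)·(1 + t + t^2 + t^5)·(1 + t^3 + t^6 + t^9 + t^12)·(1 + t^2 + t^4 + t^6); the count is [t^16].
(1 + t + t^2 + t^3) has coefficients 1,1,1,1 for degrees 0…3.
(1 + t + t^2 + t^5) has coefficients 1,1,1,0,0,1,0,0,0,0,0,0,0,0,0,0,0 for degrees 0…16.
Multiplying by (1 + t^3 + t^6 + t^9 + t^12) gives running coefficients 1,1,1,1,1,2,1,1,2,1,1,2,1,1,2,0,0 for degrees 0…16.
Finally multiplying by (1 + t^2 + t^4 + t^6), the product of all factors after the first has coefficients 1,1,2,2,3,4,4,5,5,5,5,6,5,5,6,4,4 for degrees 0…16.
[t^16] = 1·4 + 1·4 + 1·6 + 1·5 = 19.

19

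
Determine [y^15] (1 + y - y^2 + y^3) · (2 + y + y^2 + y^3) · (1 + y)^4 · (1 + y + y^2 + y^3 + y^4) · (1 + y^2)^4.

(1 + y - y^2 + y^3) has coefficients 1,1,-1,1 for degrees 0…3.
(2 + y + y^2 + y^3) has coefficients 2,1,1,1,0,0,0,0,0,0,0,0,0,0,0,0 for degrees 0…15.
Multiplying by (1 + y)^4 gives running coefficients 2,9,17,19,16,11,5,1,0,0,0,0,0,0,0,0 for degrees 0…15.
Multiplying by (1 + y + y^2 + y^3 + y^4) gives running coefficients 2,11,28,47,63,72,68,52,33,17,6,1,0,0,0,0 for degrees 0…15.
Finally multiplying by (1 + y^2)^4, the product of all factors after the first has coefficients 2,11,36,91,187,326,496,666,797,856,826,716,557,386,236,126 for degrees 0…15.
[y^15] = 1·126 + 1·236 − 1·386 + 1·557 = 533.

533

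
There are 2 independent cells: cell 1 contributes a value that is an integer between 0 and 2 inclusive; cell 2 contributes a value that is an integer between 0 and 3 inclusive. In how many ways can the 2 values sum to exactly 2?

The generating function for the choices is (1 + x + x^2)·(1 + x + x^2 + x^3); the count is [x^2].
(1 + x + x^2) has coefficients 1,1,1 for degrees 0…2.
(1 + x + x^2 + x^3) has coefficients 1,1,1 for degrees 0…2.
[x^2] = 1·1 + 1·1 + 1·1 = 3.

3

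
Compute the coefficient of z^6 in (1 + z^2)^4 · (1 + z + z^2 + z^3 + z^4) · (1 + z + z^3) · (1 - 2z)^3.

-11

(1 + z^2)^4 has coefficients 1,0,4,0,6,0,4 for degrees 0…6.
(1 + z + z^2 + z^3 + z^4) has coefficients 1,1,1,1,1,0,0 for degrees 0…6.
Multiplying by (1 + z + z^3) gives running coefficients 1,2,2,3,3,2,1 for degrees 0…6.
Finally multiplying by (1 - 2z)^3, the product of all factors after the first has coefficients 1,-4,2,7,-7,4,1 for degrees 0…6.
[z^6] = 1·1 + 4·(-7) + 6·2 + 4·1 = -11.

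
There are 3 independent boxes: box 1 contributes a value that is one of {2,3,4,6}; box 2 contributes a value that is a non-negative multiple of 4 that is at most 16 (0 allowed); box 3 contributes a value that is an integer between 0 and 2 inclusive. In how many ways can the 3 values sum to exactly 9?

2

The generating function for the choices is (x² + x³ + x⁴ + x⁶)·(1 + x⁴ + x⁸ + x¹² + x¹⁶)·(1 + x + x²); the count is [x⁹].
(x² + x³ + x⁴ + x⁶) has coefficients 0,0,1,1,1,0,1 for degrees 0…6.
(1 + x⁴ + x⁸ + x¹² + x¹⁶) has coefficients 1,0,0,0,1,0,0,0,1,0 for degrees 0…9.
Finally multiplying by (1 + x + x²), the product of all factors after the first has coefficients 1,1,1,0,1,1,1,0,1,1 for degrees 0…9.
[x⁹] = 1·0 + 1·1 + 1·1 + 1·0 = 2.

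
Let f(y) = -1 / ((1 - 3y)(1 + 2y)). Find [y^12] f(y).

-320503

Partial fractions give a closed form: a_n = (-3/5)·3^n + (-2/5)·(-2)^n.
At n = 12: a_12 = -320503.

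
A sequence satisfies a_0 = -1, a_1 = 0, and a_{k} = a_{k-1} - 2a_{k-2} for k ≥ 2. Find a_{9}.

-6

The ordinary generating function has denominator 1 - t + 2t^2.
Iterating the recurrence: a_0,…,a_{9} = -1, 0, 2, 2, -2, -6, -2, 10, 14, -6.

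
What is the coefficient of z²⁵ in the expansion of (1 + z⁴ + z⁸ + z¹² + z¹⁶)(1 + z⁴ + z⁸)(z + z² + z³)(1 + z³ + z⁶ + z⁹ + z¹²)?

9

(1 + z⁴ + z⁸ + z¹² + z¹⁶) has coefficients 1,0,0,0,1,0,0,0,1,0,0,0,1,0,0,0,1 for degrees 0…16.
(1 + z⁴ + z⁸) has coefficients 1,0,0,0,1,0,0,0,1,0,0,0,0,0,0,0,0,0,0,0,0,0,0,0,0,0 for degrees 0…25.
Multiplying by (z + z² + z³) gives running coefficients 0,1,1,1,0,1,1,1,0,1,1,1,0,0,0,0,0,0,0,0,0,0,0,0,0,0 for degrees 0…25.
Finally multiplying by (1 + z³ + z⁶ + z⁹ + z¹²), the product of all factors after the first has coefficients 0,1,1,1,1,2,2,2,2,3,3,3,3,3,3,3,2,2,2,2,1,1,1,1,0,0 for degrees 0…25.
[z²⁵] = 1·0 + 1·1 + 1·2 + 1·3 + 1·3 = 9.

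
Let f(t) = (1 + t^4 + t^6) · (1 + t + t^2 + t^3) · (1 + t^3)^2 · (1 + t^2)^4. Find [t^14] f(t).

68

(1 + t^4 + t^6) has coefficients 1,0,0,0,1,0,1 for degrees 0…6.
(1 + t + t^2 + t^3) has coefficients 1,1,1,1,0,0,0,0,0,0,0,0,0,0,0 for degrees 0…14.
Multiplying by (1 + t^3)^2 gives running coefficients 1,1,1,3,2,2,3,1,1,1,0,0,0,0,0 for degrees 0…14.
Finally multiplying by (1 + t^2)^4, the product of all factors after the first has coefficients 1,1,5,7,12,20,21,31,30,30,31,21,20,12,7 for degrees 0…14.
[t^14] = 1·7 + 1·31 + 1·30 = 68.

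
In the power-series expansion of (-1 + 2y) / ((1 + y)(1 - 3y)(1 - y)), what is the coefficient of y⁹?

-7381

Partial fractions give a closed form: a_n = (-3/8)·(-1)^n + (-3/8)·3^n + (-1/4)·1^n.
At n = 9: a_9 = -7381.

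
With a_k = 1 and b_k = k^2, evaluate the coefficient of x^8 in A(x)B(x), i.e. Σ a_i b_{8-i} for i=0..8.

204

This is [x^8] in the product of the two ordinary generating functions.
Σ = 1·64 + 1·49 + 1·36 + 1·25 + 1·16 + 1·9 + 1·4 + 1·1 + 1·0 = 204.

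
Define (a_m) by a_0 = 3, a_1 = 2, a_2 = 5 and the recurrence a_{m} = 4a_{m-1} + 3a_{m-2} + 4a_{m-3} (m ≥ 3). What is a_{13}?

235136802

The ordinary generating function has denominator 1 - 4z - 3z^2 - 4z^3.
Iterating the recurrence: a_0,…,a_{13} = 3, 2, 5, 38, 175, 834, 4013, 19254, 92391, 443378, 2127701, 10210502, 48998623, 235136802.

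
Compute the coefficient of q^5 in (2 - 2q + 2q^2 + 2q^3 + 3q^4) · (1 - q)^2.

-4

(2 - 2q + 2q^2 + 2q^3 + 3q^4) has coefficients 2,-2,2,2,3 for degrees 0…4.
(1 - q)^2 has coefficients 1,-2,1,0,0,0 for degrees 0…5.
[q^5] = 2·0 − 2·0 + 2·0 + 2·1 + 3·(-2) = -4.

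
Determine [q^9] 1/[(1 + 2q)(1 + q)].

The denominator gives the recurrence a_n = −3a_(n−1) − 2a_(n−2) for n ≥ 2; the numerator fixes a_0 = 1, a_1 = -3.
Iterating: 1, -3, 7, -15, 31, -63, 127, -255, 511, -1023, so a_9 = -1023.

-1023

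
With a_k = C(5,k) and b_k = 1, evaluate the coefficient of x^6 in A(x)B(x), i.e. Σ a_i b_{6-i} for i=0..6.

32

Write out a_i and b_{6-i} for i = 0,…,6 and sum the products.
Σ = 1·1 + 5·1 + 10·1 + 10·1 + 5·1 + 1·1 + 0·1 = 32.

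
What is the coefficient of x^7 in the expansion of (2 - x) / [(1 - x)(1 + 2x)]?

-213

The denominator gives the recurrence a_n = −a_(n−1) + 2a_(n−2) for n ≥ 3; the numerator fixes a_0 = 2, a_1 = -3, a_2 = 7.
Iterating: 2, -3, 7, -13, 27, -53, 107, -213, so a_7 = -213.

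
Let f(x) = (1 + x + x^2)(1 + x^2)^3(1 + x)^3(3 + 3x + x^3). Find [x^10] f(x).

70

(1 + x + x^2) has coefficients 1,1,1 for degrees 0…2.
(1 + x^2)^3 has coefficients 1,0,3,0,3,0,1,0,0,0,0 for degrees 0…10.
Multiplying by (1 + x)^3 gives running coefficients 1,3,6,10,12,12,10,6,3,1,0 for degrees 0…10.
Finally multiplying by (3 + 3x + x^3), the product of all factors after the first has coefficients 3,12,27,49,69,78,76,60,39,22,9 for degrees 0…10.
[x^10] = 1·9 + 1·22 + 1·39 = 70.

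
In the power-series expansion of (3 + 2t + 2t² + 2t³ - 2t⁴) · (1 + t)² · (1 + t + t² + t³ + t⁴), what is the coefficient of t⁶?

17

(3 + 2t + 2t² + 2t³ - 2t⁴) has coefficients 3,2,2,2,-2 for degrees 0…4.
(1 + t)² has coefficients 1,2,1,0,0,0,0 for degrees 0…6.
Finally multiplying by (1 + t + t² + t³ + t⁴), the product of all factors after the first has coefficients 1,3,4,4,4,3,1 for degrees 0…6.
[t⁶] = 3·1 + 2·3 + 2·4 + 2·4 − 2·4 = 17.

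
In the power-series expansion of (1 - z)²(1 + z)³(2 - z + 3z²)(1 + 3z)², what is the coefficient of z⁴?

-14

(1 - z)² has coefficients 1,-2,1 for degrees 0…2.
(1 + z)³ has coefficients 1,3,3,1,0 for degrees 0…4.
Multiplying by (2 - z + 3z²) gives running coefficients 2,5,6,8,8 for degrees 0…4.
Finally multiplying by (1 + 3z)², the product of all factors after the first has coefficients 2,17,54,89,110 for degrees 0…4.
[z⁴] = 1·110 − 2·89 + 1·54 = -14.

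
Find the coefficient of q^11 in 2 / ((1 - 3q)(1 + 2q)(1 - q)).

317772

The denominator gives the recurrence a_n = 2a_(n−1) + 5a_(n−2) − 6a_(n−3) for n ≥ 3; the numerator fixes a_0 = 2, a_1 = 4, a_2 = 18.
Iterating: 2, 4, 18, 44, 154, 420, 1346, 3868, 11946, 35156, 106834, 317772, so a_11 = 317772.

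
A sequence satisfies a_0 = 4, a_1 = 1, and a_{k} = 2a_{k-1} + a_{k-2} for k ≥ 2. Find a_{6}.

186

The ordinary generating function has denominator 1 - 2t - t^2.
Iterating the recurrence: a_0,…,a_{6} = 4, 1, 6, 13, 32, 77, 186.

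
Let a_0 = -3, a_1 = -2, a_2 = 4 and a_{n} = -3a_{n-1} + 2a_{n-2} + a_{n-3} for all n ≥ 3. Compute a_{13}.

-4905268

The ordinary generating function has denominator 1 + 3q - 2q^2 - q^3.
Iterating the recurrence: a_0,…,a_{13} = -3, -2, 4, -19, 63, -223, 776, -2711, 9462, -33032, 115309, -402529, 1405173, -4905268.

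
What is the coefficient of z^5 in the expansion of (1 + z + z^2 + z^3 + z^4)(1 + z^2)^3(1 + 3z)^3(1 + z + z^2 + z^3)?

597

(1 + z + z^2 + z^3 + z^4) has coefficients 1,1,1,1,1 for degrees 0…4.
(1 + z^2)^3 has coefficients 1,0,3,0,3,0 for degrees 0…5.
Multiplying by (1 + 3z)^3 gives running coefficients 1,9,30,54,84,108 for degrees 0…5.
Finally multiplying by (1 + z + z^2 + z^3), the product of all factors after the first has coefficients 1,10,40,94,177,276 for degrees 0…5.
[z^5] = 1·276 + 1·177 + 1·94 + 1·40 + 1·10 = 597.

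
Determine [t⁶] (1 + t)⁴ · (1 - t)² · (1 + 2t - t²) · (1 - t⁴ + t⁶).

5

(1 + t)⁴ has coefficients 1,4,6,4,1 for degrees 0…4.
(1 - t)² has coefficients 1,-2,1,0,0,0,0 for degrees 0…6.
Multiplying by (1 + 2t - t²) gives running coefficients 1,0,-4,4,-1,0,0 for degrees 0…6.
Finally multiplying by (1 - t⁴ + t⁶), the product of all factors after the first has coefficients 1,0,-4,4,-2,0,5 for degrees 0…6.
[t⁶] = 1·5 + 4·0 + 6·(-2) + 4·4 + 1·(-4) = 5.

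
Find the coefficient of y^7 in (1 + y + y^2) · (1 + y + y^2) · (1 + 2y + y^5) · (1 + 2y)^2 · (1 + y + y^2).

(1 + y + y^2) has coefficients 1,1,1 for degrees 0…2.
(1 + y + y^2) has coefficients 1,1,1,0,0,0,0,0 for degrees 0…7.
Multiplying by (1 + 2y + y^5) gives running coefficients 1,3,3,2,0,1,1,1 for degrees 0…7.
Multiplying by (1 + 2y)^2 gives running coefficients 1,7,19,26,20,9,5,9 for degrees 0…7.
Finally multiplying by (1 + y + y^2), the product of all factors after the first has coefficients 1,8,27,52,65,55,34,23 for degrees 0…7.
[y^7] = 1·23 + 1·34 + 1·55 = 112.

112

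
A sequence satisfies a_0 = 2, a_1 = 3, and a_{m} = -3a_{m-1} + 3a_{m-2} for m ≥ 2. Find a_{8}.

-13203

The ordinary generating function has denominator 1 + 3q - 3q^2.
Iterating the recurrence: a_0,…,a_{8} = 2, 3, -3, 18, -63, 243, -918, 3483, -13203.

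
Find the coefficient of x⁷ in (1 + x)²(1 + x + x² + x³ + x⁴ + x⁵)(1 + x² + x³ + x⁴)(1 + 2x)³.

(1 + x)² has coefficients 1,2,1 for degrees 0…2.
(1 + x + x² + x³ + x⁴ + x⁵) has coefficients 1,1,1,1,1,1,0,0 for degrees 0…7.
Multiplying by (1 + x² + x³ + x⁴) gives running coefficients 1,1,2,3,4,4,3,3 for degrees 0…7.
Finally multiplying by (1 + 2x)³, the product of all factors after the first has coefficients 1,7,20,35,54,80,99,101 for degrees 0…7.
[x⁷] = 1·101 + 2·99 + 1·80 = 379.

379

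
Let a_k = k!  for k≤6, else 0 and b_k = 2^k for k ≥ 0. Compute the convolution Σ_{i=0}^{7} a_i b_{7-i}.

2464

This is [x^7] in the product of the two ordinary generating functions.
Σ = 1·128 + 1·64 + 2·32 + 6·16 + 24·8 + 120·4 + 720·2 + 0·1 = 2464.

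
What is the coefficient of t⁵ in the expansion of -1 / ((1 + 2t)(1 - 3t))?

Partial fractions give a closed form: a_n = (-2/5)·(-2)^n + (-3/5)·3^n.
At n = 5: a_5 = -133.

-133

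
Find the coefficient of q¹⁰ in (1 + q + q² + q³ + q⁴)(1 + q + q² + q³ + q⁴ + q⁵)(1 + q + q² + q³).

(1 + q + q² + q³ + q⁴) has coefficients 1,1,1,1,1 for degrees 0…4.
(1 + q + q² + q³ + q⁴ + q⁵) has coefficients 1,1,1,1,1,1,0,0,0,0,0 for degrees 0…10.
Finally multiplying by (1 + q + q² + q³), the product of all factors after the first has coefficients 1,2,3,4,4,4,3,2,1,0,0 for degrees 0…10.
[q¹⁰] = 1·0 + 1·0 + 1·1 + 1·2 + 1·3 = 6.

6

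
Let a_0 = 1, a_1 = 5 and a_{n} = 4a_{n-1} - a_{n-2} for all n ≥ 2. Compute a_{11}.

2672279

The ordinary generating function has denominator 1 - 4t + t^2.
Iterating the recurrence: a_0,…,a_{11} = 1, 5, 19, 71, 265, 989, 3691, 13775, 51409, 191861, 716035, 2672279.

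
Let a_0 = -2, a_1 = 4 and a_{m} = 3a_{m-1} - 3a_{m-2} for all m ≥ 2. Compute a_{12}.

The ordinary generating function has denominator 1 - 3t + 3t^2.
Iterating the recurrence: a_0,…,a_{12} = -2, 4, 18, 42, 72, 90, 54, -108, -486, -1134, -1944, -2430, -1458.

-1458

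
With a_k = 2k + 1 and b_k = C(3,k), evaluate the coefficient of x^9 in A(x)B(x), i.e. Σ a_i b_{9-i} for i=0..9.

128

This is [x^9] in the product of the two ordinary generating functions.
Σ = 1·0 + 3·0 + 5·0 + 7·0 + 9·0 + 11·0 + 13·1 + 15·3 + 17·3 + 19·1 = 128.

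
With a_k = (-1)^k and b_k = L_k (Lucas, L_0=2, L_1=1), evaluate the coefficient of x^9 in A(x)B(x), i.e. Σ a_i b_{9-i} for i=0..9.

Write out a_i and b_{9-i} for i = 0,…,9 and sum the products.
Σ = 1·76 − 1·47 + 1·29 − 1·18 + 1·11 − 1·7 + 1·4 − 1·3 + 1·1 − 1·2 = 44.

44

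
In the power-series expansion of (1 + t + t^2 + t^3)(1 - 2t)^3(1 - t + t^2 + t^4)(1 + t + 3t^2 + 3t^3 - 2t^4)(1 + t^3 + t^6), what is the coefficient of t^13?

(1 + t + t^2 + t^3) has coefficients 1,1,1,1 for degrees 0…3.
(1 - 2t)^3 has coefficients 1,-6,12,-8,0,0,0,0,0,0,0,0,0,0 for degrees 0…13.
Multiplying by (1 - t + t^2 + t^4) gives running coefficients 1,-7,19,-26,21,-14,12,-8,0,0,0,0,0,0 for degrees 0…13.
Multiplying by (1 + t + 3t^2 + 3t^3 - 2t^4) gives running coefficients 1,-6,15,-25,29,0,-55,77,-56,40,-48,16,0,0 for degrees 0…13.
Finally multiplying by (1 + t^3 + t^6), the product of all factors after the first has coefficients 1,-6,15,-24,23,15,-79,100,-41,-40,58,-40,-15,29 for degrees 0…13.
[t^13] = 1·29 + 1·(-15) + 1·(-40) + 1·58 = 32.

32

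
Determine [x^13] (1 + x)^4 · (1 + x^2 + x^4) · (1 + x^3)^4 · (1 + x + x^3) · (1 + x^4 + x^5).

(1 + x)^4 has coefficients 1,4,6,4,1 for degrees 0…4.
(1 + x^2 + x^4) has coefficients 1,0,1,0,1,0,0,0,0,0,0,0,0,0 for degrees 0…13.
Multiplying by (1 + x^3)^4 gives running coefficients 1,0,1,4,1,4,6,4,6,4,6,4,1,4 for degrees 0…13.
Multiplying by (1 + x + x^3) gives running coefficients 1,1,1,6,5,6,14,11,14,16,14,16,9,11 for degrees 0…13.
Finally multiplying by (1 + x^4 + x^5), the product of all factors after the first has coefficients 1,1,1,6,6,8,16,18,25,27,34,41,34,41 for degrees 0…13.
[x^13] = 1·41 + 4·34 + 6·41 + 4·34 + 1·27 = 586.

586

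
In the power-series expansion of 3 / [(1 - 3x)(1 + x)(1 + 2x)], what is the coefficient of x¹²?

727275

Partial fractions give a closed form: a_n = (27/20)·3^n + (-3/4)·(-1)^n + (12/5)·(-2)^n.
At n = 12: a_12 = 727275.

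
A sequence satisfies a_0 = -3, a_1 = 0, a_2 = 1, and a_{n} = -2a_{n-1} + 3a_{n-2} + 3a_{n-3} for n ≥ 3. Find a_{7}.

-569

The ordinary generating function has denominator 1 + 2z - 3z^2 - 3z^3.
Iterating the recurrence: a_0,…,a_{7} = -3, 0, 1, -11, 25, -80, 202, -569.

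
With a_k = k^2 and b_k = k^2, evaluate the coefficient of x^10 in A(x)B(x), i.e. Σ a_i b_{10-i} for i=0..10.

3333

The convolution is the t^10 coefficient of A(t)B(t).
Σ = 0·100 + 1·81 + 4·64 + 9·49 + 16·36 + 25·25 + 36·16 + 49·9 + 64·4 + 81·1 + 100·0 = 3333.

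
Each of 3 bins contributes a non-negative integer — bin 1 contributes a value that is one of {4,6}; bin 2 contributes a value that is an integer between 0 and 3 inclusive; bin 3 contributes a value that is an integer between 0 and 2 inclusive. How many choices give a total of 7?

5

The generating function for the choices is (t⁴ + t⁶)·(1 + t + t² + t³)·(1 + t + t²); the count is [t⁷].
(t⁴ + t⁶) has coefficients 0,0,0,0,1,0,1 for degrees 0…6.
(1 + t + t² + t³) has coefficients 1,1,1,1,0,0,0,0 for degrees 0…7.
Finally multiplying by (1 + t + t²), the product of all factors after the first has coefficients 1,2,3,3,2,1,0,0 for degrees 0…7.
[t⁷] = 1·3 + 1·2 = 5.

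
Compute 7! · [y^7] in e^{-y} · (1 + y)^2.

The EGF product rule gives c_7 = Σ_{k_1+k_2=7} C(7; k_1,k_2) · ∏ g_i(k_i), where e^{-y} gives (-1)^k; (1+y)^2 gives the falling factorial (2)_k.
g_1(k) for k = 0…7: 1, -1, 1, -1, 1, -1, 1, -1.
g_2(k) for k = 0…7: 1, 2, 2, 0, 0, 0, 0, 0.
c_7 = Σ_k C(7,k)·g_1(k)·g_2(7−k) = 21·(-1)·2 + 7·1·2 + 1·(-1)·1 = −42 + 14 − 1 = -29.

-29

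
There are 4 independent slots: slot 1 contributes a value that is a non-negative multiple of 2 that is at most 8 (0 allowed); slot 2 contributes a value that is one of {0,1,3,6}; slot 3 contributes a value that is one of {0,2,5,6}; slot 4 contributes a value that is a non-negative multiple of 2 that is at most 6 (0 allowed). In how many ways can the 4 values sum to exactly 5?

The generating function for the choices is (1 + z^2 + z^4 + z^6 + z^8)·(1 + z + z^3 + z^6)·(1 + z^2 + z^5 + z^6)·(1 + z^2 + z^4 + z^6); the count is [z^5].
(1 + z^2 + z^4 + z^6 + z^8) has coefficients 1,0,1,0,1,0 for degrees 0…5.
(1 + z + z^3 + z^6) has coefficients 1,1,0,1,0,0 for degrees 0…5.
Multiplying by (1 + z^2 + z^5 + z^6) gives running coefficients 1,1,1,2,0,2 for degrees 0…5.
Finally multiplying by (1 + z^2 + z^4 + z^6), the product of all factors after the first has coefficients 1,1,2,3,2,5 for degrees 0…5.
[z^5] = 1·5 + 1·3 + 1·1 = 9.

9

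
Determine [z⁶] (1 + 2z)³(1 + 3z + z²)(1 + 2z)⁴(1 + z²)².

(1 + 2z)³ has coefficients 1,6,12,8 for degrees 0…3.
(1 + 3z + z²) has coefficients 1,3,1,0,0,0,0 for degrees 0…6.
Multiplying by (1 + 2z)⁴ gives running coefficients 1,11,49,112,136,80,16 for degrees 0…6.
Finally multiplying by (1 + z²)², the product of all factors after the first has coefficients 1,11,51,134,235,315,337 for degrees 0…6.
[z⁶] = 1·337 + 6·315 + 12·235 + 8·134 = 6119.

6119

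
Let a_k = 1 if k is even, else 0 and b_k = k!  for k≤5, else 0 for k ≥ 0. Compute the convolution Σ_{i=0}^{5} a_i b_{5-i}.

127

This is [x^5] in the product of the two ordinary generating functions.
Σ = 1·120 + 0·24 + 1·6 + 0·2 + 1·1 + 0·1 = 127.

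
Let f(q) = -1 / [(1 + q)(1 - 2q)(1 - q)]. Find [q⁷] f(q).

-170

Partial fractions give a closed form: a_n = (-1/6)·(-1)^n + (-4/3)·2^n + (1/2)·1^n.
At n = 7: a_7 = -170.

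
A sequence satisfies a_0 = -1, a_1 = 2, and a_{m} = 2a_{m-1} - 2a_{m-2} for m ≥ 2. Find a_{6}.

-24

The ordinary generating function has denominator 1 - 2t + 2t^2.
Iterating the recurrence: a_0,…,a_{6} = -1, 2, 6, 8, 4, -8, -24.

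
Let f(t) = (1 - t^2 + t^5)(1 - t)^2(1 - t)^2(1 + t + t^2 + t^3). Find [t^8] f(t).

2

(1 - t^2 + t^5) has coefficients 1,0,-1,0,0,1 for degrees 0…5.
(1 - t)^2 has coefficients 1,-2,1,0,0,0,0,0,0 for degrees 0…8.
Multiplying by (1 - t)^2 gives running coefficients 1,-4,6,-4,1,0,0,0,0 for degrees 0…8.
Finally multiplying by (1 + t + t^2 + t^3), the product of all factors after the first has coefficients 1,-3,3,-1,-1,3,-3,1,0 for degrees 0…8.
[t^8] = 1·0 − 1·(-3) + 1·(-1) = 2.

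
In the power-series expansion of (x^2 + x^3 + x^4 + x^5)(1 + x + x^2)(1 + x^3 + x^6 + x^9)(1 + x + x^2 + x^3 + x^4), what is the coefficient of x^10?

(x^2 + x^3 + x^4 + x^5) has coefficients 0,0,1,1,1,1 for degrees 0…5.
(1 + x + x^2) has coefficients 1,1,1,0,0,0,0,0,0,0,0 for degrees 0…10.
Multiplying by (1 + x^3 + x^6 + x^9) gives running coefficients 1,1,1,1,1,1,1,1,1,1,1 for degrees 0…10.
Finally multiplying by (1 + x + x^2 + x^3 + x^4), the product of all factors after the first has coefficients 1,2,3,4,5,5,5,5,5,5,5 for degrees 0…10.
[x^10] = 1·5 + 1·5 + 1·5 + 1·5 = 20.

20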